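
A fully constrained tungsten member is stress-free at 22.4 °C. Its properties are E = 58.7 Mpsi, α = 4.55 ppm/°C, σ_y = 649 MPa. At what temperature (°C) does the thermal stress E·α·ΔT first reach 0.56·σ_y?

220 °C

E = 58.7 Mpsi = 404.7 GPa.
E·α·ΔT = 363.4 MPa ⇒ ΔT = 363.4 / (404.7×10³ × 4.55×10⁻⁶) = 197.4 K.
T = 22.4 + 197.4 = 219.8 °C.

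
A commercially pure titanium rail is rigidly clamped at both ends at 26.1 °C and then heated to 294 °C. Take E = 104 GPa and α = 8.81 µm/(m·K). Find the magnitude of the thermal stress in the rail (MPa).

ΔT = 267.9 K. Constrained thermal stress σ = E·α·ΔT = 104.0×10³ MPa × 8.81×10⁻⁶ × 267.9 = 245 MPa (compressive).

245 MPa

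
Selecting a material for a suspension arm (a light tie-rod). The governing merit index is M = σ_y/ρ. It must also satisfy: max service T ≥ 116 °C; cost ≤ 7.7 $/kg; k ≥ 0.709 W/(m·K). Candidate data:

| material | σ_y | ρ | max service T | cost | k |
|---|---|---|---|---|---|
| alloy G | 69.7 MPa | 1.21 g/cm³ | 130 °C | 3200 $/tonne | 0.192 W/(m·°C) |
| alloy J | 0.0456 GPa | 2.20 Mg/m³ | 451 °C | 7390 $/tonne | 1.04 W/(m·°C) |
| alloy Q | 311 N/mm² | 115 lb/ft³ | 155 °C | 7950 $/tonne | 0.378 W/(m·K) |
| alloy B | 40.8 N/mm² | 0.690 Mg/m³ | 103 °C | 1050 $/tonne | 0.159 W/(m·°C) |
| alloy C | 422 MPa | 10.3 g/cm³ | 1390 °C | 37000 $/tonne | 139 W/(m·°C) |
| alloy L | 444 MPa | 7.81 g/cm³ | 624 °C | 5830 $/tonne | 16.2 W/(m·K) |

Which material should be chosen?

alloy L

Screen on constraints: max service T ≥ 116 °C; cost ≤ 7.7 $/kg; k ≥ 0.709 W/(m·K). Survivors: alloy J, alloy L.
After converting to SI:
  alloy J: σ_y = 45.60 MPa, ρ = 2200 kg/m³
  alloy L: σ_y = 444.0 MPa, ρ = 7810 kg/m³
  alloy L: M = 56.9 kN·m/kg
  alloy J: M = 20.7 kN·m/kg
The maximum is for alloy L.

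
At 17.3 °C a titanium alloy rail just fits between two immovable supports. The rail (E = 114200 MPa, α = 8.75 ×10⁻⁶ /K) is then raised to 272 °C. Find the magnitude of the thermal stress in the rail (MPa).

E = 114200 MPa = 114.2 GPa.
ΔT = 254.7 K. Constrained thermal stress σ = E·α·ΔT = 114.2×10³ MPa × 8.75×10⁻⁶ × 254.7 = 255 MPa (compressive).

255 MPa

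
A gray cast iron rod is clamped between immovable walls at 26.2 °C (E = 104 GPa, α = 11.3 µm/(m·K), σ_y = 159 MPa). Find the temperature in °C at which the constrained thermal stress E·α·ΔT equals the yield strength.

161 °C

E·α·ΔT = 159.0 MPa ⇒ ΔT = 159.0 / (104.0×10³ × 11.3×10⁻⁶) = 135.3 K.
T = 26.2 + 135.3 = 161.5 °C.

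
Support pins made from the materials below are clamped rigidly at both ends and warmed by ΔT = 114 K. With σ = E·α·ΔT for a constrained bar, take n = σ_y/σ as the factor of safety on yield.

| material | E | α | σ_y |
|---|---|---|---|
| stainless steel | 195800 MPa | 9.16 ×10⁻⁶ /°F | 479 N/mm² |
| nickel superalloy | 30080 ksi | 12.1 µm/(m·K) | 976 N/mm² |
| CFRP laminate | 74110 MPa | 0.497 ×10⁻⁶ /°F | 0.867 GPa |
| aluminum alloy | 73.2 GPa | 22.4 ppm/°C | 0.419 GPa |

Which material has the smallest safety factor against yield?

stainless steel

Per material, after unit conversion:
  stainless steel: E = 195.8, α = 16.5, σ_y = 479.0 → σ = 368 MPa, n = 1.30
  nickel superalloy: E = 207.4, α = 12.1, σ_y = 976.0 → σ = 286 MPa, n = 3.41
  CFRP laminate: E = 74.11, α = 0.895, σ_y = 867.0 → σ = 7.56 MPa, n = 115
  aluminum alloy: E = 73.20, α = 22.4, σ_y = 419.0 → σ = 187 MPa, n = 2.24
Stainless steel has the lowest safety factor, n = 1.30.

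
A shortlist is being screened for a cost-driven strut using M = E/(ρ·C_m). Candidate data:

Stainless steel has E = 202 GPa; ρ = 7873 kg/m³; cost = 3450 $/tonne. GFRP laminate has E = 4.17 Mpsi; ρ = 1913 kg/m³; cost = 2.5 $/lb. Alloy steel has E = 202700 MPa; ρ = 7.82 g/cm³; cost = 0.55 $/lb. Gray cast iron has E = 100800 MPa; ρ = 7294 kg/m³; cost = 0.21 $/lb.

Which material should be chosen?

gray cast iron

After converting to SI:
  stainless steel: E = 202.0 GPa, ρ = 7873 kg/m³, cost = 3.450 $/kg
  GFRP laminate: E = 28.75 GPa, ρ = 1913 kg/m³, cost = 5.511 $/kg
  alloy steel: E = 202.7 GPa, ρ = 7820 kg/m³, cost = 1.213 $/kg
  gray cast iron: E = 100.8 GPa, ρ = 7294 kg/m³, cost = 0.4630 $/kg
  gray cast iron: M = 29.9 MN·m per $
  alloy steel: M = 21.4 MN·m per $
  stainless steel: M = 7.44 MN·m per $
  GFRP laminate: M = 2.73 MN·m per $
The maximum is for gray cast iron.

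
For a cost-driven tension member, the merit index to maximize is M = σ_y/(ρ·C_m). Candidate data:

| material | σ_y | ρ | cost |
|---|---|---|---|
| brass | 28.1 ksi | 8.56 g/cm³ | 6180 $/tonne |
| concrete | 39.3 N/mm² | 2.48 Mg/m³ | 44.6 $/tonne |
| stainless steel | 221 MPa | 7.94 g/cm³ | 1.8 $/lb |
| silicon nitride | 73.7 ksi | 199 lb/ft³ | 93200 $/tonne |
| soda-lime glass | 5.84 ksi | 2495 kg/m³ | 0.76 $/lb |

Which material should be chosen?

Putting every candidate on a common basis:
  brass: σ_y = 193.7 MPa, ρ = 8560 kg/m³, cost = 6.180 $/kg
  concrete: σ_y = 39.30 MPa, ρ = 2480 kg/m³, cost = 0.04460 $/kg
  stainless steel: σ_y = 221.0 MPa, ρ = 7940 kg/m³, cost = 3.968 $/kg
  silicon nitride: σ_y = 508.1 MPa, ρ = 3188 kg/m³, cost = 93.20 $/kg
  soda-lime glass: σ_y = 40.27 MPa, ρ = 2495 kg/m³, cost = 1.675 $/kg
  concrete: M = 355 kN·m per $
  soda-lime glass: M = 9.63 kN·m per $
  stainless steel: M = 7.01 kN·m per $
  brass: M = 3.66 kN·m per $
  silicon nitride: M = 1.71 kN·m per $
Concrete has the largest M.

concrete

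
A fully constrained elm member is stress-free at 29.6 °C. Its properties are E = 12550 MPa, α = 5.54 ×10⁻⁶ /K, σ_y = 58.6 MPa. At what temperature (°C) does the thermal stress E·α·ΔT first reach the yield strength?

E = 12550 MPa = 12.55 GPa.
E·α·ΔT = 58.60 MPa ⇒ ΔT = 58.60 / (12.55×10³ × 5.54×10⁻⁶) = 842.8 K.
T = 29.6 + 842.8 = 872.4 °C.

872 °C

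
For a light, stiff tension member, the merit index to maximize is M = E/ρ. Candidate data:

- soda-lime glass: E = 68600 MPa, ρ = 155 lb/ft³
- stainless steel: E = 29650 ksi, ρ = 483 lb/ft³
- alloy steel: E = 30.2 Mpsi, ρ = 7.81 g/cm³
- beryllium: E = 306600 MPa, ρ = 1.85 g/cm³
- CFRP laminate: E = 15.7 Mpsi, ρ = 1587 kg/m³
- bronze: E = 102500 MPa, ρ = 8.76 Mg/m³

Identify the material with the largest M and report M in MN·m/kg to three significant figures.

beryllium, M = 166 MN·m/kg

Normalizing units and computing the index:
  soda-lime glass: E = 68.60 GPa, ρ = 2483 kg/m³
  stainless steel: E = 204.4 GPa, ρ = 7737 kg/m³
  alloy steel: E = 208.2 GPa, ρ = 7810 kg/m³
  beryllium: E = 306.6 GPa, ρ = 1850 kg/m³
  CFRP laminate: E = 108.2 GPa, ρ = 1587 kg/m³
  bronze: E = 102.5 GPa, ρ = 8760 kg/m³
  beryllium: M = 166 MN·m/kg
  CFRP laminate: M = 68.2 MN·m/kg
  soda-lime glass: M = 27.6 MN·m/kg
  alloy steel: M = 26.7 MN·m/kg
  stainless steel: M = 26.4 MN·m/kg
  bronze: M = 11.7 MN·m/kg
Beryllium ranks first.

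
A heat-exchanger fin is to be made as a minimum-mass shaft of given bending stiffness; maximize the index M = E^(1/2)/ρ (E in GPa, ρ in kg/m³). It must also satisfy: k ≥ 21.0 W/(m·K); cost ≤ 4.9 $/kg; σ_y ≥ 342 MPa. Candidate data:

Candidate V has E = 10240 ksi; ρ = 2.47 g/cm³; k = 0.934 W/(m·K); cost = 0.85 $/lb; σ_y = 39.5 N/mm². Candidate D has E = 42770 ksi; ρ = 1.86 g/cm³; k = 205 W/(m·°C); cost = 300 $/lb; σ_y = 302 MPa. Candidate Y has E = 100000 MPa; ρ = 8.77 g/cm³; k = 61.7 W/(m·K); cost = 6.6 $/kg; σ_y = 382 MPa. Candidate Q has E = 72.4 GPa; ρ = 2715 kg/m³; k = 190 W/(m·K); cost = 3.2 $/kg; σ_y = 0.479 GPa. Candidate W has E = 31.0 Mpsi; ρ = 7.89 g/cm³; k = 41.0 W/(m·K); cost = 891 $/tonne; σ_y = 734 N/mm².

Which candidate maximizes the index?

candidate Q

Screen on constraints: k ≥ 21.0 W/(m·K); cost ≤ 4.9 $/kg; σ_y ≥ 342 MPa. Survivors: candidate Q, candidate W.
Convert each candidate to consistent units, then evaluate M:
  candidate Q: E = 72.40 GPa, ρ = 2715 kg/m³
  candidate W: E = 213.7 GPa, ρ = 7890 kg/m³
  candidate Q: M = 3.13×10⁻³
  candidate W: M = 1.85×10⁻³
The maximum is for candidate Q.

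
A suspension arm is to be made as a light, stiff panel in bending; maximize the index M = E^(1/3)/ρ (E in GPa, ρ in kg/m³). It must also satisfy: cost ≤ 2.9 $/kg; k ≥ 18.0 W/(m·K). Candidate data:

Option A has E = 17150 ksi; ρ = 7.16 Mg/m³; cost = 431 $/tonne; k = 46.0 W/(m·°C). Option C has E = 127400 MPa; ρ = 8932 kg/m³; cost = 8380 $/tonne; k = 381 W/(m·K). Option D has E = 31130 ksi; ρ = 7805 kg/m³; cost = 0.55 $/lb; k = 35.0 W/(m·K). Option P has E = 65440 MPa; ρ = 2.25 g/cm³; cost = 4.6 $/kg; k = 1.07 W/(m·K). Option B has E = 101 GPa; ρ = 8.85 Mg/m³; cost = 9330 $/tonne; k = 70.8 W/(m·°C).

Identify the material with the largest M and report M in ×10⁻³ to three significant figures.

option D, M = 0.767×10⁻³

Screen on constraints: cost ≤ 2.9 $/kg; k ≥ 18.0 W/(m·K). Survivors: option A, option D.
Convert each candidate to consistent units, then evaluate M:
  option A: E = 118.2 GPa, ρ = 7160 kg/m³
  option D: E = 214.6 GPa, ρ = 7805 kg/m³
  option D: M = 0.767×10⁻³
  option A: M = 0.686×10⁻³
The maximum is for option D.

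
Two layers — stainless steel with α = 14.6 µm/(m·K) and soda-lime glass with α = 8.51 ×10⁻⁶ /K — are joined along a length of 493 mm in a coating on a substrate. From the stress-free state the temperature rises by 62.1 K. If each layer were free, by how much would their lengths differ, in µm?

Δα = |14.6 − 8.51|×10⁻⁶/K = 6.09×10⁻⁶/K.
ΔL_mismatch = Δα·L·ΔT = 6.09×10⁻⁶ × 493.0 mm × 62.1 K = 186 µm.

186 µm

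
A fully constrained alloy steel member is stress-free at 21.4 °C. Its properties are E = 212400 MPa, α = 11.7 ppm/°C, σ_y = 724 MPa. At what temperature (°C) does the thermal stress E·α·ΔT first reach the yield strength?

E = 212400 MPa = 212.4 GPa.
E·α·ΔT = 724.0 MPa ⇒ ΔT = 724.0 / (212.4×10³ × 11.7×10⁻⁶) = 291.3 K.
T = 21.4 + 291.3 = 312.7 °C.

313 °C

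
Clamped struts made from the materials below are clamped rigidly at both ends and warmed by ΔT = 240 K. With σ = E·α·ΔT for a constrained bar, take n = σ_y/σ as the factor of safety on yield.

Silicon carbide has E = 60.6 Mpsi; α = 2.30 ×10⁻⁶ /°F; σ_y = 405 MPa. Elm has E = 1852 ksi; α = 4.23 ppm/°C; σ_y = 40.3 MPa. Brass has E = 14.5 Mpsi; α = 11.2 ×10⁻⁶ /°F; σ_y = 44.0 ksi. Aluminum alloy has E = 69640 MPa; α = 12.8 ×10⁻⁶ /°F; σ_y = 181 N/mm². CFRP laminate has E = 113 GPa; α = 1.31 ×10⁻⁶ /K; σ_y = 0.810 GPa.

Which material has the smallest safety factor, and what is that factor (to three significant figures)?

Per material, after unit conversion:
  silicon carbide: E = 417.8, α = 4.14, σ_y = 405.0 → σ = 415 MPa, n = 0.976
  elm: E = 12.77, α = 4.23, σ_y = 40.30 → σ = 13.0 MPa, n = 3.11
  brass: E = 99.97, α = 20.2, σ_y = 303.4 → σ = 484 MPa, n = 0.627
  aluminum alloy: E = 69.64, α = 23.0, σ_y = 181.0 → σ = 385 MPa, n = 0.470
  CFRP laminate: E = 113.0, α = 1.31, σ_y = 810.0 → σ = 35.5 MPa, n = 22.8
The minimum is aluminum alloy at n = 0.470.

aluminum alloy, n = 0.470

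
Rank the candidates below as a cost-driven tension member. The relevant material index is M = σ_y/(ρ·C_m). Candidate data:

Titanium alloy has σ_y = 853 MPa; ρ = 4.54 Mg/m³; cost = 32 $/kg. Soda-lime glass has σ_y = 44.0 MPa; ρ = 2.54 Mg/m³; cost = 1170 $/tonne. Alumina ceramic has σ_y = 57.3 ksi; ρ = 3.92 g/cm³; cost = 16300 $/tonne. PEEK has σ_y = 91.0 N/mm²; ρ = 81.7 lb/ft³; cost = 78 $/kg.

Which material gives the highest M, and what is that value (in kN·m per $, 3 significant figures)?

soda-lime glass, M = 14.8 kN·m per $

Convert each candidate to consistent units, then evaluate M:
  titanium alloy: σ_y = 853.0 MPa, ρ = 4540 kg/m³, cost = 32.00 $/kg
  soda-lime glass: σ_y = 44.00 MPa, ρ = 2540 kg/m³, cost = 1.170 $/kg
  alumina ceramic: σ_y = 395.1 MPa, ρ = 3920 kg/m³, cost = 16.30 $/kg
  PEEK: σ_y = 91.00 MPa, ρ = 1309 kg/m³, cost = 78.00 $/kg
  soda-lime glass: M = 14.8 kN·m per $
  alumina ceramic: M = 6.18 kN·m per $
  titanium alloy: M = 5.87 kN·m per $
  PEEK: M = 0.891 kN·m per $
Soda-lime glass ranks first.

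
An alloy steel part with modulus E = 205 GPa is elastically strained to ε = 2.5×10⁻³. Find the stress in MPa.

512 MPa

σ = E·ε = 205000 MPa × 2.5×10⁻³ = 512 MPa.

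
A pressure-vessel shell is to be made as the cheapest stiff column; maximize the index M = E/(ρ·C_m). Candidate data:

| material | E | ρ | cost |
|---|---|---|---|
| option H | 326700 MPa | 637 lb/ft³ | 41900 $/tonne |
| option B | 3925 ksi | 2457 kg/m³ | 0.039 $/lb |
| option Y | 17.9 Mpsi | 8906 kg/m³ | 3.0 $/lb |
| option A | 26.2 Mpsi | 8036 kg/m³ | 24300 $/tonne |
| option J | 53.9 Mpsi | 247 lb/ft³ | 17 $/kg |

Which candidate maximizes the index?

Convert each candidate to consistent units, then evaluate M:
  option H: E = 326.7 GPa, ρ = 10200 kg/m³, cost = 41.90 $/kg
  option B: E = 27.06 GPa, ρ = 2457 kg/m³, cost = 0.08598 $/kg
  option Y: E = 123.4 GPa, ρ = 8906 kg/m³, cost = 6.614 $/kg
  option A: E = 180.6 GPa, ρ = 8036 kg/m³, cost = 24.30 $/kg
  option J: E = 371.6 GPa, ρ = 3957 kg/m³, cost = 17.00 $/kg
  option B: M = 128 MN·m per $
  option J: M = 5.53 MN·m per $
  option Y: M = 2.10 MN·m per $
  option A: M = 0.925 MN·m per $
  option H: M = 0.764 MN·m per $
Option B ranks first.

option B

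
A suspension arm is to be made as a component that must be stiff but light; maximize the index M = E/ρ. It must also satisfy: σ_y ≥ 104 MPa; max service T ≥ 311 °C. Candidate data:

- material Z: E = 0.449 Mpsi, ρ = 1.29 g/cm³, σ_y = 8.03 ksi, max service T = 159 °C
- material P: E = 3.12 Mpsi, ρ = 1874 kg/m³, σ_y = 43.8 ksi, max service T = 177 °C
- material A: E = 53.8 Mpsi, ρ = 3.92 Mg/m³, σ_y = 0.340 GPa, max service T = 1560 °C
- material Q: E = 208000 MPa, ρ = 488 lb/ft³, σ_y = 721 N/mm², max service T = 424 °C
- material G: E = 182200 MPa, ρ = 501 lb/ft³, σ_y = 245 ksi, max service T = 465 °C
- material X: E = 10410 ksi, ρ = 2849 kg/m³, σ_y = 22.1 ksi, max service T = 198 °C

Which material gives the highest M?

Screen on constraints: σ_y ≥ 104 MPa; max service T ≥ 311 °C. Survivors: material A, material Q, material G.
Convert each candidate to consistent units, then evaluate M:
  material A: E = 370.9 GPa, ρ = 3920 kg/m³
  material Q: E = 208.0 GPa, ρ = 7817 kg/m³
  material G: E = 182.2 GPa, ρ = 8025 kg/m³
  material A: M = 94.6 MN·m/kg
  material Q: M = 26.6 MN·m/kg
  material G: M = 22.7 MN·m/kg
Material A ranks first.

material A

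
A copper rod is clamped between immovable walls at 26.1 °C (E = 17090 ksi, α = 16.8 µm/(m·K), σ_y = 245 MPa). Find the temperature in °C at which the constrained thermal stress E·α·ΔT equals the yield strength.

150 °C

E = 17090 ksi = 117.8 GPa.
E·α·ΔT = 245.0 MPa ⇒ ΔT = 245.0 / (117.8×10³ × 16.8×10⁻⁶) = 123.8 K.
T = 26.1 + 123.8 = 149.9 °C.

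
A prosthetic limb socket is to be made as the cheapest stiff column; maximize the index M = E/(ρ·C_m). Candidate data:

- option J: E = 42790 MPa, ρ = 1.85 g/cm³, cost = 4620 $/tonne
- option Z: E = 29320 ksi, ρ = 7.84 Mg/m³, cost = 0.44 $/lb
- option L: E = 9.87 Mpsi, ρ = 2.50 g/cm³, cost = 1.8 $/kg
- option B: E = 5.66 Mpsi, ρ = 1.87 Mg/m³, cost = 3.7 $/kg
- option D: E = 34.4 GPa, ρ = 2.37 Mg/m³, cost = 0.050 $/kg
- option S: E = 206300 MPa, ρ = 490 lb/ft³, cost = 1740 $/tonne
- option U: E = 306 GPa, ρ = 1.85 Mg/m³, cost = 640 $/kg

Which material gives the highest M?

option D

Normalizing units and computing the index:
  option J: E = 42.79 GPa, ρ = 1850 kg/m³, cost = 4.620 $/kg
  option Z: E = 202.2 GPa, ρ = 7840 kg/m³, cost = 0.9700 $/kg
  option L: E = 68.05 GPa, ρ = 2500 kg/m³, cost = 1.800 $/kg
  option B: E = 39.02 GPa, ρ = 1870 kg/m³, cost = 3.700 $/kg
  option D: E = 34.40 GPa, ρ = 2370 kg/m³, cost = 0.05000 $/kg
  option S: E = 206.3 GPa, ρ = 7849 kg/m³, cost = 1.740 $/kg
  option U: E = 306.0 GPa, ρ = 1850 kg/m³, cost = 640.0 $/kg
  option D: M = 290 MN·m per $
  option Z: M = 26.6 MN·m per $
  option L: M = 15.1 MN·m per $
  option S: M = 15.1 MN·m per $
  option B: M = 5.64 MN·m per $
  option J: M = 5.01 MN·m per $
  option U: M = 0.258 MN·m per $
Option D has the largest M.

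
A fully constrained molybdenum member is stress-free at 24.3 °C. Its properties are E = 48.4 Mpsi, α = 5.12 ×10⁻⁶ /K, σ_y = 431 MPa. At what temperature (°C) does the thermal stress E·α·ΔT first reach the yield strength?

E = 48.4 Mpsi = 333.7 GPa.
E·α·ΔT = 431.0 MPa ⇒ ΔT = 431.0 / (333.7×10³ × 5.12×10⁻⁶) = 252.3 K.
T = 24.3 + 252.3 = 276.6 °C.

277 °C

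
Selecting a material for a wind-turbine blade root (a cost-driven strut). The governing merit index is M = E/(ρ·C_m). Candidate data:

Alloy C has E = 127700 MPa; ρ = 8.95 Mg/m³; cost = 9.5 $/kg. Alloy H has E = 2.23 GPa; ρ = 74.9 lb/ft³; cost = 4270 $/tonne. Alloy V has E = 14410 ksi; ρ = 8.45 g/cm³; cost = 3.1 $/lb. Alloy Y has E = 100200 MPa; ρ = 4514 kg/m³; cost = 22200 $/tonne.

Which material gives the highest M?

alloy V

Convert each candidate to consistent units, then evaluate M:
  alloy C: E = 127.7 GPa, ρ = 8950 kg/m³, cost = 9.500 $/kg
  alloy H: E = 2.230 GPa, ρ = 1200 kg/m³, cost = 4.270 $/kg
  alloy V: E = 99.35 GPa, ρ = 8450 kg/m³, cost = 6.834 $/kg
  alloy Y: E = 100.2 GPa, ρ = 4514 kg/m³, cost = 22.20 $/kg
  alloy V: M = 1.72 MN·m per $
  alloy C: M = 1.50 MN·m per $
  alloy Y: M = 1.00 MN·m per $
  alloy H: M = 0.435 MN·m per $
Alloy V has the largest M.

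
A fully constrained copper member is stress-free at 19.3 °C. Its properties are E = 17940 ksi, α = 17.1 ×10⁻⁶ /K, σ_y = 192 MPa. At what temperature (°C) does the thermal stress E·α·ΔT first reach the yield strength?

110 °C

E = 17940 ksi = 123.7 GPa.
E·α·ΔT = 192.0 MPa ⇒ ΔT = 192.0 / (123.7×10³ × 17.1×10⁻⁶) = 90.77 K.
T = 19.3 + 90.77 = 110.1 °C.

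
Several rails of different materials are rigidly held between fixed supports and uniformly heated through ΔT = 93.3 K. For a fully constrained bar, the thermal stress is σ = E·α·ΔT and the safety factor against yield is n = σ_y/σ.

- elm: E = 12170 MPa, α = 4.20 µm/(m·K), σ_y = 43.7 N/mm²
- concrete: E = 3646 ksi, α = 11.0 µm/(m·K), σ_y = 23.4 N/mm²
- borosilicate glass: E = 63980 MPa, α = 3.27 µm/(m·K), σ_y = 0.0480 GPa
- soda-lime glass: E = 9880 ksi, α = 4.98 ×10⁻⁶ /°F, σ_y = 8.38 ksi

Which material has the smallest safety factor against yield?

In consistent units (E in GPa, α in ×10⁻⁶/K, σ_y in MPa):
  elm: E = 12.17, α = 4.20, σ_y = 43.70 → σ = 4.77 MPa, n = 9.16
  concrete: E = 25.14, α = 11.0, σ_y = 23.40 → σ = 25.8 MPa, n = 0.907
  borosilicate glass: E = 63.98, α = 3.27, σ_y = 48.00 → σ = 19.5 MPa, n = 2.46
  soda-lime glass: E = 68.12, α = 8.96, σ_y = 57.78 → σ = 57.0 MPa, n = 1.01
Concrete has the lowest safety factor, n = 0.907.

concrete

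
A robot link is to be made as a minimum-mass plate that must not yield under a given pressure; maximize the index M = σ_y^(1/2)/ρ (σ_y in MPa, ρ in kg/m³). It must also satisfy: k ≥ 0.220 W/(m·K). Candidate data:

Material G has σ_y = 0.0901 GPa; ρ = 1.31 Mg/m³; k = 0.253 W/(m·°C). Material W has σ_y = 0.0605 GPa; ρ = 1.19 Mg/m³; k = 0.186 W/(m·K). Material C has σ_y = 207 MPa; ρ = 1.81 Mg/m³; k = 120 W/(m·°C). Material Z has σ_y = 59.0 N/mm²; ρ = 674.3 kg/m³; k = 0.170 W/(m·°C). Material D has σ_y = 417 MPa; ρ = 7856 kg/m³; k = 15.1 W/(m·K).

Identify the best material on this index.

material C

Screen on constraints: k ≥ 0.220 W/(m·K). Survivors: material G, material C, material D.
Normalizing units and computing the index:
  material G: σ_y = 90.10 MPa, ρ = 1310 kg/m³
  material C: σ_y = 207.0 MPa, ρ = 1810 kg/m³
  material D: σ_y = 417.0 MPa, ρ = 7856 kg/m³
  material C: M = 7.95×10⁻³
  material G: M = 7.25×10⁻³
  material D: M = 2.60×10⁻³
The maximum is for material C.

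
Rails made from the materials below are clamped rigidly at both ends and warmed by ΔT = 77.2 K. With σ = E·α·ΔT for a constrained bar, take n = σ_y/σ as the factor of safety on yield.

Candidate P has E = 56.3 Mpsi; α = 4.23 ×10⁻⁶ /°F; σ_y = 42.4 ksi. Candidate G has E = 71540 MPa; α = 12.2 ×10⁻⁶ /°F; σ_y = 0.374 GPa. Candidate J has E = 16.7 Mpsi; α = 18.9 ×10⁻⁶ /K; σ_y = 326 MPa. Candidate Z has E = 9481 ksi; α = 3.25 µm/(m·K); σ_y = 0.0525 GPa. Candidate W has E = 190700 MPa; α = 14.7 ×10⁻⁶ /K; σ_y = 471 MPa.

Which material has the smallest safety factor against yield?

Per material, after unit conversion:
  candidate P: E = 388.2, α = 7.61, σ_y = 292.3 → σ = 228 MPa, n = 1.28
  candidate G: E = 71.54, α = 22.0, σ_y = 374.0 → σ = 121 MPa, n = 3.08
  candidate J: E = 115.1, α = 18.9, σ_y = 326.0 → σ = 168 MPa, n = 1.94
  candidate Z: E = 65.37, α = 3.25, σ_y = 52.50 → σ = 16.4 MPa, n = 3.20
  candidate W: E = 190.7, α = 14.7, σ_y = 471.0 → σ = 216 MPa, n = 2.18
Candidate P has the lowest safety factor, n = 1.28.

candidate P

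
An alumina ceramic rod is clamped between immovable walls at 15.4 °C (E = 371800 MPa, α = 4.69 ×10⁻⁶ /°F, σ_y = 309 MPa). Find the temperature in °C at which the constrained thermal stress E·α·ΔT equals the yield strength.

114 °C

E = 371800 MPa = 371.8 GPa.
α = 4.69×10⁻⁶/°F × 9/5 = 8.44×10⁻⁶/K.
E·α·ΔT = 309.0 MPa ⇒ ΔT = 309.0 / (371.8×10³ × 8.44×10⁻⁶) = 98.45 K.
T = 15.4 + 98.45 = 113.8 °C.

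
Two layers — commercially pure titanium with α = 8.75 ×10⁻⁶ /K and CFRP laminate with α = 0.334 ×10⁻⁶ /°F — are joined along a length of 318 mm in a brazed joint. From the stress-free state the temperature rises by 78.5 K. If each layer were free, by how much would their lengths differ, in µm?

203 µm

CFRP laminate: α = 0.334×10⁻⁶/°F × 9/5 = 0.601×10⁻⁶/K.
Δα = |8.75 − 0.601|×10⁻⁶/K = 8.15×10⁻⁶/K.
ΔL_mismatch = Δα·L·ΔT = 8.15×10⁻⁶ × 318.0 mm × 78.5 K = 203 µm.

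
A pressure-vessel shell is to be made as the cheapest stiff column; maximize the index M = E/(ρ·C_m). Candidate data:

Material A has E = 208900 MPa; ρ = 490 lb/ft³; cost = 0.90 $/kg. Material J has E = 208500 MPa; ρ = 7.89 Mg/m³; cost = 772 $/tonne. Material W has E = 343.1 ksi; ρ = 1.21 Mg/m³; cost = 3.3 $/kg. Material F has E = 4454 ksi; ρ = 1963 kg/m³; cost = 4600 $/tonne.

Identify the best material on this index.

Normalizing units and computing the index:
  material A: E = 208.9 GPa, ρ = 7849 kg/m³, cost = 0.9000 $/kg
  material J: E = 208.5 GPa, ρ = 7890 kg/m³, cost = 0.7720 $/kg
  material W: E = 2.366 GPa, ρ = 1210 kg/m³, cost = 3.300 $/kg
  material F: E = 30.71 GPa, ρ = 1963 kg/m³, cost = 4.600 $/kg
  material J: M = 34.2 MN·m per $
  material A: M = 29.6 MN·m per $
  material F: M = 3.40 MN·m per $
  material W: M = 0.592 MN·m per $
The maximum is for material J.

material J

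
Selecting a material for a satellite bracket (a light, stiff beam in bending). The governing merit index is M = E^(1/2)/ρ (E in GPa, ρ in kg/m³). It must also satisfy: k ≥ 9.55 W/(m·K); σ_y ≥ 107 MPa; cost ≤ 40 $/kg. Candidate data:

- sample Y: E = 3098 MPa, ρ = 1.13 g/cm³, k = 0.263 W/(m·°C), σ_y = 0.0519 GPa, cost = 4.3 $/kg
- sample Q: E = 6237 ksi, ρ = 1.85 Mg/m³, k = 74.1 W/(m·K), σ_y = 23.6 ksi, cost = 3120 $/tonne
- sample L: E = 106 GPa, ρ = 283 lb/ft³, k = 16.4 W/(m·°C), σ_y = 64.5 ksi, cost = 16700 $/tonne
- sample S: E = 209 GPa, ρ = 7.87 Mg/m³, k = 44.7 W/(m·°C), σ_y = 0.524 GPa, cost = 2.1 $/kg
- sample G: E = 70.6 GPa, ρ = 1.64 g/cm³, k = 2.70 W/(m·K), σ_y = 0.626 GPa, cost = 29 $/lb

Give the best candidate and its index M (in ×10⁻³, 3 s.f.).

sample Q, M = 3.54×10⁻³

Screen on constraints: k ≥ 9.55 W/(m·K); σ_y ≥ 107 MPa; cost ≤ 40 $/kg. Survivors: sample Q, sample L, sample S.
In SI units:
  sample Q: E = 43.00 GPa, ρ = 1850 kg/m³
  sample L: E = 106.0 GPa, ρ = 4533 kg/m³
  sample S: E = 209.0 GPa, ρ = 7870 kg/m³
  sample Q: M = 3.54×10⁻³
  sample L: M = 2.27×10⁻³
  sample S: M = 1.84×10⁻³
The maximum is for sample Q.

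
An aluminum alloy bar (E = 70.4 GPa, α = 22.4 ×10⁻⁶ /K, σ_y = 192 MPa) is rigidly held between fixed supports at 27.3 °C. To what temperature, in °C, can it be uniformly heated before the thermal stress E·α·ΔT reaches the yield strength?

149 °C

E·α·ΔT = 192.0 MPa ⇒ ΔT = 192.0 / (70.40×10³ × 22.4×10⁻⁶) = 121.8 K.
T = 27.3 + 121.8 = 149.1 °C.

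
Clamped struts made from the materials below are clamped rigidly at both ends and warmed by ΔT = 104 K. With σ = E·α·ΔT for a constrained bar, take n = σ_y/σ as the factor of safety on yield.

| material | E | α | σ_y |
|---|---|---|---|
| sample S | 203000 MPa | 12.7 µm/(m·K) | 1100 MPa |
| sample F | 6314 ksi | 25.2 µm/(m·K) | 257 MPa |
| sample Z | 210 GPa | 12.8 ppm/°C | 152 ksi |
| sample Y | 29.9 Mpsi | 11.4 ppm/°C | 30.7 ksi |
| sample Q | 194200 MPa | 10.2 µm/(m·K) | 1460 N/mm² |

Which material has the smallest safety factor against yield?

Converting E to GPa, α to ×10⁻⁶/K, σ_y to MPa, then σ and n for each:
  sample S: E = 203.0, α = 12.7, σ_y = 1100 → σ = 268 MPa, n = 4.10
  sample F: E = 43.53, α = 25.2, σ_y = 257.0 → σ = 114 MPa, n = 2.25
  sample Z: E = 210.0, α = 12.8, σ_y = 1048 → σ = 280 MPa, n = 3.75
  sample Y: E = 206.2, α = 11.4, σ_y = 211.7 → σ = 244 MPa, n = 0.866
  sample Q: E = 194.2, α = 10.2, σ_y = 1460 → σ = 206 MPa, n = 7.09
The minimum is sample Y at n = 0.866.

sample Y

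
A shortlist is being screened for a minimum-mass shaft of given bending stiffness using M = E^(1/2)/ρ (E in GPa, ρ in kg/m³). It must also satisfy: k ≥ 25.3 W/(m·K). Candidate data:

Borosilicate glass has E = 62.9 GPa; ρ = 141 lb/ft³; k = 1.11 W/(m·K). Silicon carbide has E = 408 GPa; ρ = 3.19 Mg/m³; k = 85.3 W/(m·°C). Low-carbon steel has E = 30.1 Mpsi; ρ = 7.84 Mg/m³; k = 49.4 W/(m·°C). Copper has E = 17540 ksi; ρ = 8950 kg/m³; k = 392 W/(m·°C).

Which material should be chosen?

Screen on constraints: k ≥ 25.3 W/(m·K). Survivors: silicon carbide, low-carbon steel, copper.
In SI units:
  silicon carbide: E = 408.0 GPa, ρ = 3190 kg/m³
  low-carbon steel: E = 207.5 GPa, ρ = 7840 kg/m³
  copper: E = 120.9 GPa, ρ = 8950 kg/m³
  silicon carbide: M = 6.33×10⁻³
  low-carbon steel: M = 1.84×10⁻³
  copper: M = 1.23×10⁻³
Silicon carbide ranks first.

silicon carbide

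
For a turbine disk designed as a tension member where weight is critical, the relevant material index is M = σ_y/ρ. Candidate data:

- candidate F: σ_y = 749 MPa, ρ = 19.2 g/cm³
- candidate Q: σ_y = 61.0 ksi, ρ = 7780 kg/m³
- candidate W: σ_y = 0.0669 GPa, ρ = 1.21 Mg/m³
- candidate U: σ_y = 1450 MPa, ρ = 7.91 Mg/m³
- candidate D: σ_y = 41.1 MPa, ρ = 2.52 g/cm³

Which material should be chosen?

In SI units:
  candidate F: σ_y = 749.0 MPa, ρ = 19200 kg/m³
  candidate Q: σ_y = 420.6 MPa, ρ = 7780 kg/m³
  candidate W: σ_y = 66.90 MPa, ρ = 1210 kg/m³
  candidate U: σ_y = 1450 MPa, ρ = 7910 kg/m³
  candidate D: σ_y = 41.10 MPa, ρ = 2520 kg/m³
  candidate U: M = 183 kN·m/kg
  candidate W: M = 55.3 kN·m/kg
  candidate Q: M = 54.1 kN·m/kg
  candidate F: M = 39.0 kN·m/kg
  candidate D: M = 16.3 kN·m/kg
Candidate U ranks first.

candidate U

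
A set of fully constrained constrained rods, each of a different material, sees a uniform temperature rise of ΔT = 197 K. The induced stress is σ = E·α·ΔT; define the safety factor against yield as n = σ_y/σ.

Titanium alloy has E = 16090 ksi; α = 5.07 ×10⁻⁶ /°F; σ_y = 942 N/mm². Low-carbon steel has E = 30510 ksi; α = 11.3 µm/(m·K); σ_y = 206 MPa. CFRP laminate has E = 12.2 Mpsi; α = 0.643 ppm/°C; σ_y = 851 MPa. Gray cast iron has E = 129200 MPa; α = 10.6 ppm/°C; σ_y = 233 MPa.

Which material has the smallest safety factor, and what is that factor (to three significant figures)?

In consistent units (E in GPa, α in ×10⁻⁶/K, σ_y in MPa):
  titanium alloy: E = 110.9, α = 9.13, σ_y = 942.0 → σ = 199 MPa, n = 4.72
  low-carbon steel: E = 210.4, α = 11.3, σ_y = 206.0 → σ = 468 MPa, n = 0.440
  CFRP laminate: E = 84.12, α = 0.643, σ_y = 851.0 → σ = 10.7 MPa, n = 79.9
  gray cast iron: E = 129.2, α = 10.6, σ_y = 233.0 → σ = 270 MPa, n = 0.864
The minimum is low-carbon steel at n = 0.440.

low-carbon steel, n = 0.440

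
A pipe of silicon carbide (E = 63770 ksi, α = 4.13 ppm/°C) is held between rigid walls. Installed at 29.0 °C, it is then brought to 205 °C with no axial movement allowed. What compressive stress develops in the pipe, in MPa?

E = 63770 ksi = 439.7 GPa.
ΔT = 176.0 K. Constrained thermal stress σ = E·α·ΔT = 439.7×10³ MPa × 4.13×10⁻⁶ × 176.0 = 320 MPa (compressive).

320 MPa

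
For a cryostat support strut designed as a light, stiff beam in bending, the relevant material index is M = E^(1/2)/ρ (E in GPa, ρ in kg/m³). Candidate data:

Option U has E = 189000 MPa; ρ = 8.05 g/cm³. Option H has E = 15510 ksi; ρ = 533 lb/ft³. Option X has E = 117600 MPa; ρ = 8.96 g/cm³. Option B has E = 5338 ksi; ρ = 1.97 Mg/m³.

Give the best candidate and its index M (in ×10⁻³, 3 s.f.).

option B, M = 3.08×10⁻³

Putting every candidate on a common basis:
  option U: E = 189.0 GPa, ρ = 8050 kg/m³
  option H: E = 106.9 GPa, ρ = 8538 kg/m³
  option X: E = 117.6 GPa, ρ = 8960 kg/m³
  option B: E = 36.80 GPa, ρ = 1970 kg/m³
  option B: M = 3.08×10⁻³
  option U: M = 1.71×10⁻³
  option H: M = 1.21×10⁻³
  option X: M = 1.21×10⁻³
Option B has the largest M.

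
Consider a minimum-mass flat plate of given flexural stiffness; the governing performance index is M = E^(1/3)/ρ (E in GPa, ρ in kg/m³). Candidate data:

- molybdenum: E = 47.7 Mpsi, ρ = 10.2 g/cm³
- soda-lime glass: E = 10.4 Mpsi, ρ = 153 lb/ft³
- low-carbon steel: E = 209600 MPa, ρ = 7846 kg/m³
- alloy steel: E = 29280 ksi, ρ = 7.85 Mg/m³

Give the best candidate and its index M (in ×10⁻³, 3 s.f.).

In SI units:
  molybdenum: E = 328.9 GPa, ρ = 10200 kg/m³
  soda-lime glass: E = 71.71 GPa, ρ = 2451 kg/m³
  low-carbon steel: E = 209.6 GPa, ρ = 7846 kg/m³
  alloy steel: E = 201.9 GPa, ρ = 7850 kg/m³
  soda-lime glass: M = 1.70×10⁻³
  low-carbon steel: M = 0.757×10⁻³
  alloy steel: M = 0.747×10⁻³
  molybdenum: M = 0.677×10⁻³
The maximum is for soda-lime glass.

soda-lime glass, M = 1.70×10⁻³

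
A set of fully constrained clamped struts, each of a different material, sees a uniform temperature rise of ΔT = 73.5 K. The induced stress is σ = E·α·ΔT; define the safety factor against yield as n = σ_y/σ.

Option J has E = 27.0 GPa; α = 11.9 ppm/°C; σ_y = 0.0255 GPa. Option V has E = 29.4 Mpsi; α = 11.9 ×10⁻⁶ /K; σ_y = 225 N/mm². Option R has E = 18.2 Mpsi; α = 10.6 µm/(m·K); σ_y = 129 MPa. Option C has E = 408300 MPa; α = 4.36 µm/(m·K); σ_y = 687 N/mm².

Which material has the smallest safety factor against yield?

Converting E to GPa, α to ×10⁻⁶/K, σ_y to MPa, then σ and n for each:
  option J: E = 27.00, α = 11.9, σ_y = 25.50 → σ = 23.6 MPa, n = 1.08
  option V: E = 202.7, α = 11.9, σ_y = 225.0 → σ = 177 MPa, n = 1.27
  option R: E = 125.5, α = 10.6, σ_y = 129.0 → σ = 97.8 MPa, n = 1.32
  option C: E = 408.3, α = 4.36, σ_y = 687.0 → σ = 131 MPa, n = 5.25
Smallest n: option J with n = 1.08.

option J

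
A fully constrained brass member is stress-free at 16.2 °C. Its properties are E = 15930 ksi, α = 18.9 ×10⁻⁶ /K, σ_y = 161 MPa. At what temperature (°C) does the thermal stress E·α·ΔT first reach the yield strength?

93.8 °C

E = 15930 ksi = 109.8 GPa.
E·α·ΔT = 161.0 MPa ⇒ ΔT = 161.0 / (109.8×10³ × 18.9×10⁻⁶) = 77.56 K.
T = 16.2 + 77.56 = 93.76 °C.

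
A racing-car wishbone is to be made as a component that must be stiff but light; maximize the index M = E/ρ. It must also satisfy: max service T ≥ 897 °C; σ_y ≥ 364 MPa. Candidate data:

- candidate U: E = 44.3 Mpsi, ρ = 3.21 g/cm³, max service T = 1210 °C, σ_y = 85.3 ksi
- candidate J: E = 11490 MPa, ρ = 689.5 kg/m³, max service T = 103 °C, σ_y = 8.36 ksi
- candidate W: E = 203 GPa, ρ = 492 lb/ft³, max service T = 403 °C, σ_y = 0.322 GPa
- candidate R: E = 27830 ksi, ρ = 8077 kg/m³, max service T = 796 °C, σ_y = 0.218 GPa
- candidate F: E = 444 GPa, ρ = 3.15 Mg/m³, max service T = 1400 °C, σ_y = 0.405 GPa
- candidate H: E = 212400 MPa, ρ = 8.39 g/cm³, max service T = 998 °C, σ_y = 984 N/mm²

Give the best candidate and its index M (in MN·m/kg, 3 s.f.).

Screen on constraints: max service T ≥ 897 °C; σ_y ≥ 364 MPa. Survivors: candidate U, candidate F, candidate H.
Convert each candidate to consistent units, then evaluate M:
  candidate U: E = 305.4 GPa, ρ = 3210 kg/m³
  candidate F: E = 444.0 GPa, ρ = 3150 kg/m³
  candidate H: E = 212.4 GPa, ρ = 8390 kg/m³
  candidate F: M = 141 MN·m/kg
  candidate U: M = 95.2 MN·m/kg
  candidate H: M = 25.3 MN·m/kg
Candidate F has the largest M.

candidate F, M = 141 MN·m/kg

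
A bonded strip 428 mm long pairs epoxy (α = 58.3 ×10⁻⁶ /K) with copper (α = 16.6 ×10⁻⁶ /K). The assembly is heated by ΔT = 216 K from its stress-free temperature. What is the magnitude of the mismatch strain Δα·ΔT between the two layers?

9.01×10⁻³

Δα = |58.3 − 16.6|×10⁻⁶/K = 41.7×10⁻⁶/K.
Mismatch strain = Δα·ΔT = 41.7×10⁻⁶ × 216.0 = 9.01×10⁻³.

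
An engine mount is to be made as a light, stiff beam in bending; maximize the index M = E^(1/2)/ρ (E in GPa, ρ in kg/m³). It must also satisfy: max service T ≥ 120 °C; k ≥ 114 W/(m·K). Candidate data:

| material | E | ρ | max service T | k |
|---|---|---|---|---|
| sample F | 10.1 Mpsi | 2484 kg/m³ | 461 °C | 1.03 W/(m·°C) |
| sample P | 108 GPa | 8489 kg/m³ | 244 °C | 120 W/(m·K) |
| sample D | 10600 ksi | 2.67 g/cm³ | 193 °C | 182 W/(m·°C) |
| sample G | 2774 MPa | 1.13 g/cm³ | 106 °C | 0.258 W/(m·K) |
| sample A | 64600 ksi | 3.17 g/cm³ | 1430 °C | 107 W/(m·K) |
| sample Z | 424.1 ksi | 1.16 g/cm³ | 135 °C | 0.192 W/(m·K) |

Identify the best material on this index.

Screen on constraints: max service T ≥ 120 °C; k ≥ 114 W/(m·K). Survivors: sample P, sample D.
In SI units:
  sample P: E = 108.0 GPa, ρ = 8489 kg/m³
  sample D: E = 73.08 GPa, ρ = 2670 kg/m³
  sample D: M = 3.20×10⁻³
  sample P: M = 1.22×10⁻³
Sample D has the largest M.

sample D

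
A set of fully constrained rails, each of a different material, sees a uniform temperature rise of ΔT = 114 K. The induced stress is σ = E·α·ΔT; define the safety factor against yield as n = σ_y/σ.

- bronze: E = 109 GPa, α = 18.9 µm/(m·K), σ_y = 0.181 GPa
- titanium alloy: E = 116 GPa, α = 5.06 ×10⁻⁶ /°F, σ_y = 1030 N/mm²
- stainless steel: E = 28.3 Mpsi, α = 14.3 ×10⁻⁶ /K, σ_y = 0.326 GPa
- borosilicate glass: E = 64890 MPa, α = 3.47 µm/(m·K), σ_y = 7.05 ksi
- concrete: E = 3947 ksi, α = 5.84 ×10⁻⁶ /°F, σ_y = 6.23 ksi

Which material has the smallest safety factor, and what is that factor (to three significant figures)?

bronze, n = 0.771

Converting E to GPa, α to ×10⁻⁶/K, σ_y to MPa, then σ and n for each:
  bronze: E = 109.0, α = 18.9, σ_y = 181.0 → σ = 235 MPa, n = 0.771
  titanium alloy: E = 116.0, α = 9.11, σ_y = 1030 → σ = 120 MPa, n = 8.55
  stainless steel: E = 195.1, α = 14.3, σ_y = 326.0 → σ = 318 MPa, n = 1.02
  borosilicate glass: E = 64.89, α = 3.47, σ_y = 48.61 → σ = 25.7 MPa, n = 1.89
  concrete: E = 27.21, α = 10.5, σ_y = 42.95 → σ = 32.6 MPa, n = 1.32
Bronze has the lowest safety factor, n = 0.771.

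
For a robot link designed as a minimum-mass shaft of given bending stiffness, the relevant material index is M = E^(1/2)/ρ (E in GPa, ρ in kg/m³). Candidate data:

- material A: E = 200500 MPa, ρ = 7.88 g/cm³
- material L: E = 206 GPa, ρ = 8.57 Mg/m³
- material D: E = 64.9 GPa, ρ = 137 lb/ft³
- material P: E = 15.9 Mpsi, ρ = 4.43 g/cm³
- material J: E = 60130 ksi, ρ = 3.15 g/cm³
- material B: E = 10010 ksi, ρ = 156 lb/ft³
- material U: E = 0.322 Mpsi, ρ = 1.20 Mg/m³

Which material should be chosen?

material J

Convert each candidate to consistent units, then evaluate M:
  material A: E = 200.5 GPa, ρ = 7880 kg/m³
  material L: E = 206.0 GPa, ρ = 8570 kg/m³
  material D: E = 64.90 GPa, ρ = 2195 kg/m³
  material P: E = 109.6 GPa, ρ = 4430 kg/m³
  material J: E = 414.6 GPa, ρ = 3150 kg/m³
  material B: E = 69.02 GPa, ρ = 2499 kg/m³
  material U: E = 2.220 GPa, ρ = 1200 kg/m³
  material J: M = 6.46×10⁻³
  material D: M = 3.67×10⁻³
  material B: M = 3.32×10⁻³
  material P: M = 2.36×10⁻³
  material A: M = 1.80×10⁻³
  material L: M = 1.67×10⁻³
  material U: M = 1.24×10⁻³
Material J has the largest M.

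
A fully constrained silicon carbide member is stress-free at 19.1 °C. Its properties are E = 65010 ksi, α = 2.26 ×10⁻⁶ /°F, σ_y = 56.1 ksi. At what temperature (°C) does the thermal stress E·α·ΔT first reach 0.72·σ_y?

172 °C

E = 65010 ksi = 448.2 GPa.
α = 2.26×10⁻⁶/°F × 9/5 = 4.07×10⁻⁶/K.
σ_y = 56.1 ksi = 386.8 MPa.
E·α·ΔT = 278.5 MPa ⇒ ΔT = 278.5 / (448.2×10³ × 4.07×10⁻⁶) = 152.7 K.
T = 19.1 + 152.7 = 171.8 °C.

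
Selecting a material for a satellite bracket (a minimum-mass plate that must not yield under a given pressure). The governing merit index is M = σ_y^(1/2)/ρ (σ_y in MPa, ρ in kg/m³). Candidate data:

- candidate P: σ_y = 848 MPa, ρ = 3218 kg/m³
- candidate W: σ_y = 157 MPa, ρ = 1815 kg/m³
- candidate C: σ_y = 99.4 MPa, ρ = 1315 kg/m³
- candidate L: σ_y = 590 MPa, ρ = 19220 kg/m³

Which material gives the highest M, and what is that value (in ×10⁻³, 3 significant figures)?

Computing M directly (units already consistent):
  candidate P: M = 9.05×10⁻³
  candidate C: M = 7.58×10⁻³
  candidate W: M = 6.90×10⁻³
  candidate L: M = 1.26×10⁻³
The maximum is for candidate P.

candidate P, M = 9.05×10⁻³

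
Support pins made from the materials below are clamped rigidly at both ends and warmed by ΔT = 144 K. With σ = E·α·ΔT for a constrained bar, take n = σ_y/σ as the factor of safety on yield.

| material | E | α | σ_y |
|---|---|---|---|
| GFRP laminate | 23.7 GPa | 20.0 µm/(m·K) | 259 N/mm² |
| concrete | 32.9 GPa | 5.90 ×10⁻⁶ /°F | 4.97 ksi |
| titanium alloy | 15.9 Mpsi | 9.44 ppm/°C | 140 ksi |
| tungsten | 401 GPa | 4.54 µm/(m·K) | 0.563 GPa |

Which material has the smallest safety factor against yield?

concrete

In consistent units (E in GPa, α in ×10⁻⁶/K, σ_y in MPa):
  GFRP laminate: E = 23.70, α = 20.0, σ_y = 259.0 → σ = 68.3 MPa, n = 3.79
  concrete: E = 32.90, α = 10.6, σ_y = 34.27 → σ = 50.3 MPa, n = 0.681
  titanium alloy: E = 109.6, α = 9.44, σ_y = 965.3 → σ = 149 MPa, n = 6.48
  tungsten: E = 401.0, α = 4.54, σ_y = 563.0 → σ = 262 MPa, n = 2.15
Smallest n: concrete with n = 0.681.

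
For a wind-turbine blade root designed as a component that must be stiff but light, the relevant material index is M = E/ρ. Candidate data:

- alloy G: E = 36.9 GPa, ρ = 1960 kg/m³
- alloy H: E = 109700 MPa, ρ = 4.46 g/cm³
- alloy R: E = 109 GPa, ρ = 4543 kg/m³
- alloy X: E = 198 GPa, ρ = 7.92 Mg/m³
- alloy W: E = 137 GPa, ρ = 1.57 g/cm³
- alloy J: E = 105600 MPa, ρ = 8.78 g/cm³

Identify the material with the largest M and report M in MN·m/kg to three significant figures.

alloy W, M = 87.3 MN·m/kg

In SI units:
  alloy G: E = 36.90 GPa, ρ = 1960 kg/m³
  alloy H: E = 109.7 GPa, ρ = 4460 kg/m³
  alloy R: E = 109.0 GPa, ρ = 4543 kg/m³
  alloy X: E = 198.0 GPa, ρ = 7920 kg/m³
  alloy W: E = 137.0 GPa, ρ = 1570 kg/m³
  alloy J: E = 105.6 GPa, ρ = 8780 kg/m³
  alloy W: M = 87.3 MN·m/kg
  alloy X: M = 25.0 MN·m/kg
  alloy H: M = 24.6 MN·m/kg
  alloy R: M = 24.0 MN·m/kg
  alloy G: M = 18.8 MN·m/kg
  alloy J: M = 12.0 MN·m/kg
The maximum is for alloy W.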